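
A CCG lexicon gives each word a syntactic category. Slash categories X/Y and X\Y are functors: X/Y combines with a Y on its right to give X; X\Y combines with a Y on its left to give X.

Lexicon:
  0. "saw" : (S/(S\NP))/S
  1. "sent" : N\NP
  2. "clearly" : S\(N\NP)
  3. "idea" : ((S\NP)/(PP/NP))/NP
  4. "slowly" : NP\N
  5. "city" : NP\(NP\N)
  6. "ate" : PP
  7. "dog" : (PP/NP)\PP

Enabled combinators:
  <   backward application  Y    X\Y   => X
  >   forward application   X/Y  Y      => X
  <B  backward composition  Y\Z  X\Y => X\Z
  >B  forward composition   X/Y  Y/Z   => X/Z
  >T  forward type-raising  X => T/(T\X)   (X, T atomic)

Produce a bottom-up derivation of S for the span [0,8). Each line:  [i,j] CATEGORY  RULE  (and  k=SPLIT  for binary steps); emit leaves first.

[0,8] S   >
  [0,3] S/(S\NP)   >
    [0,1] "saw" : (S/(S\NP))/S
    [1,3] S   <
      [1,2] "sent" : N\NP
      [2,3] "clearly" : S\(N\NP)
  [3,8] S\NP   >
    [3,6] (S\NP)/(PP/NP)   >
      [3,4] "idea" : ((S\NP)/(PP/NP))/NP
      [4,6] NP   <
        [4,5] "slowly" : NP\N
        [5,6] "city" : NP\(NP\N)
    [6,8] PP/NP   <
      [6,7] "ate" : PP
      [7,8] "dog" : (PP/NP)\PP

[0,1] (S/(S\NP))/S  lex  "saw"
[1,2] N\NP  lex  "sent"
[2,3] S\(N\NP)  lex  "clearly"
[1,3] S  <  k=2
[0,3] S/(S\NP)  >  k=1
[3,4] ((S\NP)/(PP/NP))/NP  lex  "idea"
[4,5] NP\N  lex  "slowly"
[5,6] NP\(NP\N)  lex  "city"
[4,6] NP  <  k=5
[3,6] (S\NP)/(PP/NP)  >  k=4
[6,7] PP  lex  "ate"
[7,8] (PP/NP)\PP  lex  "dog"
[6,8] PP/NP  <  k=7
[3,8] S\NP  >  k=6
[0,8] S  >  k=3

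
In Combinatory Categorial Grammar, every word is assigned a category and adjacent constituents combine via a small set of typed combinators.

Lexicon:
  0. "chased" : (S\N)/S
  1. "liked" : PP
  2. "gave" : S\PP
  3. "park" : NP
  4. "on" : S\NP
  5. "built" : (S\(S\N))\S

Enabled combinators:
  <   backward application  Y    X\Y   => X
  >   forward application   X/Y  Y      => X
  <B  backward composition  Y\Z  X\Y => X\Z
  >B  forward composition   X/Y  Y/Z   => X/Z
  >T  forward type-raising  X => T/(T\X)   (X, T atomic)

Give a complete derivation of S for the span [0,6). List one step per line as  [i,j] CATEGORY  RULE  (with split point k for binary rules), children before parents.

[0,1] (S\N)/S  lex  "chased"
[1,2] PP  lex  "liked"
[1,2] S/(S\PP)  >T
[2,3] S\PP  lex  "gave"
[1,3] S  >  k=2
[0,3] S\N  >  k=1
[3,4] NP  lex  "park"
[4,5] S\NP  lex  "on"
[3,5] S  <  k=4
[5,6] (S\(S\N))\S  lex  "built"
[3,6] S\(S\N)  <  k=5
[0,6] S  <  k=3

[0,6] S   <
  [0,3] S\N   >
    [0,1] "chased" : (S\N)/S
    [1,3] S   >
      [1,2] S/(S\PP)   >T
        [1,2] "liked" : PP
      [2,3] "gave" : S\PP
  [3,6] S\(S\N)   <
    [3,5] S   <
      [3,4] "park" : NP
      [4,5] "on" : S\NP
    [5,6] "built" : (S\(S\N))\S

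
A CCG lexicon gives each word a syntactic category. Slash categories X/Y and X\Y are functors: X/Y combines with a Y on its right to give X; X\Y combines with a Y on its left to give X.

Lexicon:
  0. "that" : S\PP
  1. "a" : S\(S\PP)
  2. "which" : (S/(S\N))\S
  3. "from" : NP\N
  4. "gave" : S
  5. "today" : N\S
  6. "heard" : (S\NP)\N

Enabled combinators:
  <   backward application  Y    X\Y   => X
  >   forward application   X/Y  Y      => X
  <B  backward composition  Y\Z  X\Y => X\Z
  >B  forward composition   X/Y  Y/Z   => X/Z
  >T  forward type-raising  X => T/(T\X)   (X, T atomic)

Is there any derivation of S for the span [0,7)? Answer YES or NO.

YES

[0,7] S   >
  [0,3] S/(S\N)   <
    [0,2] S   <
      [0,1] "that" : S\PP
      [1,2] "a" : S\(S\PP)
    [2,3] "which" : (S/(S\N))\S
  [3,7] S\N   <B
    [3,4] "from" : NP\N
    [4,7] S\NP   <
      [4,6] N   >
        [4,5] N/(N\S)   >T
          [4,5] "gave" : S
        [5,6] "today" : N\S
      [6,7] "heard" : (S\NP)\N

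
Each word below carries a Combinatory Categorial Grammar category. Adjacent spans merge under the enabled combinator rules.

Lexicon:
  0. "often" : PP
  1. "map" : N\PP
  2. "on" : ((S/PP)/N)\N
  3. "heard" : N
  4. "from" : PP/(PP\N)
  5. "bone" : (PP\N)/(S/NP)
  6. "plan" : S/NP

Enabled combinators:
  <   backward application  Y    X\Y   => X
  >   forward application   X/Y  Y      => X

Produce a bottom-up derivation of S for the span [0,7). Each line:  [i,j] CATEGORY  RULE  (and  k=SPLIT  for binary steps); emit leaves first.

[0,1] PP  lex  "often"
[1,2] N\PP  lex  "map"
[0,2] N  <  k=1
[2,3] ((S/PP)/N)\N  lex  "on"
[0,3] (S/PP)/N  <  k=2
[3,4] N  lex  "heard"
[0,4] S/PP  >  k=3
[4,5] PP/(PP\N)  lex  "from"
[5,6] (PP\N)/(S/NP)  lex  "bone"
[6,7] S/NP  lex  "plan"
[5,7] PP\N  >  k=6
[4,7] PP  >  k=5
[0,7] S  >  k=4

[0,7] S   >
  [0,4] S/PP   >
    [0,3] (S/PP)/N   <
      [0,2] N   <
        [0,1] "often" : PP
        [1,2] "map" : N\PP
      [2,3] "on" : ((S/PP)/N)\N
    [3,4] "heard" : N
  [4,7] PP   >
    [4,5] "from" : PP/(PP\N)
    [5,7] PP\N   >
      [5,6] "bone" : (PP\N)/(S/NP)
      [6,7] "plan" : S/NP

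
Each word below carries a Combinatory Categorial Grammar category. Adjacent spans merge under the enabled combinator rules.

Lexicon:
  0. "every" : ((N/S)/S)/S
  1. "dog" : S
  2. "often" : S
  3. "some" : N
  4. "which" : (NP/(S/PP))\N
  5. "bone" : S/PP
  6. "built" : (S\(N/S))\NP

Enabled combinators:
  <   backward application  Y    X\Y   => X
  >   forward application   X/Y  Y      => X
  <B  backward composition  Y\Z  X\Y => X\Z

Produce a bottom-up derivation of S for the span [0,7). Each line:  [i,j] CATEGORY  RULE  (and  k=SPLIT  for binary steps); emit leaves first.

[0,7] S   <
  [0,3] N/S   >
    [0,2] (N/S)/S   >
      [0,1] "every" : ((N/S)/S)/S
      [1,2] "dog" : S
    [2,3] "often" : S
  [3,7] S\(N/S)   <
    [3,6] NP   >
      [3,5] NP/(S/PP)   <
        [3,4] "some" : N
        [4,5] "which" : (NP/(S/PP))\N
      [5,6] "bone" : S/PP
    [6,7] "built" : (S\(N/S))\NP

[0,1] ((N/S)/S)/S  lex  "every"
[1,2] S  lex  "dog"
[0,2] (N/S)/S  >  k=1
[2,3] S  lex  "often"
[0,3] N/S  >  k=2
[3,4] N  lex  "some"
[4,5] (NP/(S/PP))\N  lex  "which"
[3,5] NP/(S/PP)  <  k=4
[5,6] S/PP  lex  "bone"
[3,6] NP  >  k=5
[6,7] (S\(N/S))\NP  lex  "built"
[3,7] S\(N/S)  <  k=6
[0,7] S  <  k=3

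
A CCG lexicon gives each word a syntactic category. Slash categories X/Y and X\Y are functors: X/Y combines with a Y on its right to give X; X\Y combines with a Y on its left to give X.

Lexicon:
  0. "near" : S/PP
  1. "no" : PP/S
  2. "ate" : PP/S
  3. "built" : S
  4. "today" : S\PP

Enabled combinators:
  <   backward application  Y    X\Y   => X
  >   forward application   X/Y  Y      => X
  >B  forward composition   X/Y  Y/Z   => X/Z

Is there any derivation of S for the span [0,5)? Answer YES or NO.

[0,5] S   >
  [0,1] "near" : S/PP
  [1,5] PP   >
    [1,2] "no" : PP/S
    [2,5] S   <
      [2,4] PP   >
        [2,3] "ate" : PP/S
        [3,4] "built" : S
      [4,5] "today" : S\PP

YES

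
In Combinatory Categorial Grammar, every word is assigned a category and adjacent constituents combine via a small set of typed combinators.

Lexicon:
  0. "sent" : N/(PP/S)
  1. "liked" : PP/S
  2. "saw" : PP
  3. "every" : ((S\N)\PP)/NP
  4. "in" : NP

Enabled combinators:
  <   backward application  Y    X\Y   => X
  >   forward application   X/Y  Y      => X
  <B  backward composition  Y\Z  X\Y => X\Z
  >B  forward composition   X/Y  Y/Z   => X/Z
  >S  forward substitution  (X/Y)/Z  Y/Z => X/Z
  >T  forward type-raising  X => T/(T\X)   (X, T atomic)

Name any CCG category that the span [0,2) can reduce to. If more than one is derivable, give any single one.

N

[0,5] S   <
  [0,2] N   >
    [0,1] "sent" : N/(PP/S)
    [1,2] "liked" : PP/S
  [2,5] S\N   <
    [2,3] "saw" : PP
    [3,5] (S\N)\PP   >
      [3,4] "every" : ((S\N)\PP)/NP
      [4,5] "in" : NP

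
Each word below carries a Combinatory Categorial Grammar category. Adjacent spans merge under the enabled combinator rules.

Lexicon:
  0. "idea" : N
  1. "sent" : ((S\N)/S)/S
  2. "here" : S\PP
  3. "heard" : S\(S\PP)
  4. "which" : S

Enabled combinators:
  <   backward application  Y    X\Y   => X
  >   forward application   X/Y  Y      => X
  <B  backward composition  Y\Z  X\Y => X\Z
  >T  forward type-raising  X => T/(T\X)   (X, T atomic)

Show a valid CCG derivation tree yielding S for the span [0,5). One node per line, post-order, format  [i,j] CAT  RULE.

[0,1] N  lex  "idea"
[1,2] ((S\N)/S)/S  lex  "sent"
[2,3] S\PP  lex  "here"
[3,4] S\(S\PP)  lex  "heard"
[2,4] S  <  k=3
[1,4] (S\N)/S  >  k=2
[4,5] S  lex  "which"
[1,5] S\N  >  k=4
[0,5] S  <  k=1

[0,5] S   <
  [0,1] "idea" : N
  [1,5] S\N   >
    [1,4] (S\N)/S   >
      [1,2] "sent" : ((S\N)/S)/S
      [2,4] S   <
        [2,3] "here" : S\PP
        [3,4] "heard" : S\(S\PP)
    [4,5] "which" : S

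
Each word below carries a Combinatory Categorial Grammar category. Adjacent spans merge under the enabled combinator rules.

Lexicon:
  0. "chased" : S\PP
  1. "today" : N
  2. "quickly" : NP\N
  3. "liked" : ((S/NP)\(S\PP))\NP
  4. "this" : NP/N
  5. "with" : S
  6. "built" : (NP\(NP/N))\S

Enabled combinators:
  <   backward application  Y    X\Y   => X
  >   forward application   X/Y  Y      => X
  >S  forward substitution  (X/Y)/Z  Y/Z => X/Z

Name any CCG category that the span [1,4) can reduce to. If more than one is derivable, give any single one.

[0,7] S   >
  [0,4] S/NP   <
    [0,1] "chased" : S\PP
    [1,4] (S/NP)\(S\PP)   <
      [1,3] NP   <
        [1,2] "today" : N
        [2,3] "quickly" : NP\N
      [3,4] "liked" : ((S/NP)\(S\PP))\NP
  [4,7] NP   <
    [4,5] "this" : NP/N
    [5,7] NP\(NP/N)   <
      [5,6] "with" : S
      [6,7] "built" : (NP\(NP/N))\S

(S/NP)\(S\PP)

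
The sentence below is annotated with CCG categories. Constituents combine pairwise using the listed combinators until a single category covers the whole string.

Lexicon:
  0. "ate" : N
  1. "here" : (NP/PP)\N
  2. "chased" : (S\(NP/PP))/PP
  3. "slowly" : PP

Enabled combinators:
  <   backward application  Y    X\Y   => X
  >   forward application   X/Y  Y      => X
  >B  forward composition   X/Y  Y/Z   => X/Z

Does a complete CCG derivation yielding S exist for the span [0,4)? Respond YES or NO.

YES

[0,4] S   <
  [0,2] NP/PP   <
    [0,1] "ate" : N
    [1,2] "here" : (NP/PP)\N
  [2,4] S\(NP/PP)   >
    [2,3] "chased" : (S\(NP/PP))/PP
    [3,4] "slowly" : PP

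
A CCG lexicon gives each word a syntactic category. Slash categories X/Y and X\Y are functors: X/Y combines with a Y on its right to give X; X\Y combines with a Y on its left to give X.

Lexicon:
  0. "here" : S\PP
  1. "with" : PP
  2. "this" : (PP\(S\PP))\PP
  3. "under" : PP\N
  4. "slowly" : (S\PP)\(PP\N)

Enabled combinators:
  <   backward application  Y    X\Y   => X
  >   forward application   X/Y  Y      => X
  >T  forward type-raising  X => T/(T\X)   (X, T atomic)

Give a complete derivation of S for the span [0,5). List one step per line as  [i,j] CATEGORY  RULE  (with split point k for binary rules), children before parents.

[0,1] S\PP  lex  "here"
[1,2] PP  lex  "with"
[2,3] (PP\(S\PP))\PP  lex  "this"
[1,3] PP\(S\PP)  <  k=2
[0,3] PP  <  k=1
[3,4] PP\N  lex  "under"
[4,5] (S\PP)\(PP\N)  lex  "slowly"
[3,5] S\PP  <  k=4
[0,5] S  <  k=3

[0,5] S   <
  [0,3] PP   <
    [0,1] "here" : S\PP
    [1,3] PP\(S\PP)   <
      [1,2] "with" : PP
      [2,3] "this" : (PP\(S\PP))\PP
  [3,5] S\PP   <
    [3,4] "under" : PP\N
    [4,5] "slowly" : (S\PP)\(PP\N)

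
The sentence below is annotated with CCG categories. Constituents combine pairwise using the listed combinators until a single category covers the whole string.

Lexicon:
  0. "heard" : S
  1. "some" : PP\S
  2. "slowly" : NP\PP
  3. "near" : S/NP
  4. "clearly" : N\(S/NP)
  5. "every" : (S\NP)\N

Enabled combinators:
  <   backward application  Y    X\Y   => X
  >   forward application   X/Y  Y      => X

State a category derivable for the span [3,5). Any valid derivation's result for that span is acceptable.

N

[0,6] S   <
  [0,3] NP   <
    [0,2] PP   <
      [0,1] "heard" : S
      [1,2] "some" : PP\S
    [2,3] "slowly" : NP\PP
  [3,6] S\NP   <
    [3,5] N   <
      [3,4] "near" : S/NP
      [4,5] "clearly" : N\(S/NP)
    [5,6] "every" : (S\NP)\N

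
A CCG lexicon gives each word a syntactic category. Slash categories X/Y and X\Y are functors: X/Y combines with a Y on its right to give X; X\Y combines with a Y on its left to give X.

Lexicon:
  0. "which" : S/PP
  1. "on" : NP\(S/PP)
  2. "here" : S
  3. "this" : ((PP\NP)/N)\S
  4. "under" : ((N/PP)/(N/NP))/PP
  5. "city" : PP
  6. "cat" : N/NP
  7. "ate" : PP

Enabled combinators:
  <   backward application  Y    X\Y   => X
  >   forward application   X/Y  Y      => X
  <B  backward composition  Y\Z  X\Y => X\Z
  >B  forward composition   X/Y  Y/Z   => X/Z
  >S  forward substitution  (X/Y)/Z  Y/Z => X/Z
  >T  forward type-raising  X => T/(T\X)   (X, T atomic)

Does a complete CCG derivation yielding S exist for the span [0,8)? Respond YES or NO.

S/PP NP\(S/PP) S ((PP\NP)/N)\S ((N/PP)/(N/NP))/PP PP N/NP PP
CKY chart[0,8] = {N/(N\PP), NP/(NP\PP), PP, PP/(N\N), PP/(PP\PP), S/(S\PP)}; S ∉ chart

NO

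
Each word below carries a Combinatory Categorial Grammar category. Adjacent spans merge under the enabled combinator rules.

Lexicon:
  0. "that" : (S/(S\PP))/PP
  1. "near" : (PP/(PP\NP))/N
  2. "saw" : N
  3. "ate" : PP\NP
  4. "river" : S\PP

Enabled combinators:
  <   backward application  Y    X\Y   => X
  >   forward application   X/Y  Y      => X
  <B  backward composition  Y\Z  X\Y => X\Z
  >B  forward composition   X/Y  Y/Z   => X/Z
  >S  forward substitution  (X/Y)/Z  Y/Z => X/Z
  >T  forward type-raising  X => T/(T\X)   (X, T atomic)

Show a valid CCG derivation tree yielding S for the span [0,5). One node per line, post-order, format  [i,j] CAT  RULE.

[0,1] (S/(S\PP))/PP  lex  "that"
[1,2] (PP/(PP\NP))/N  lex  "near"
[2,3] N  lex  "saw"
[1,3] PP/(PP\NP)  >  k=2
[3,4] PP\NP  lex  "ate"
[1,4] PP  >  k=3
[0,4] S/(S\PP)  >  k=1
[4,5] S\PP  lex  "river"
[0,5] S  >  k=4

[0,5] S   >
  [0,4] S/(S\PP)   >
    [0,1] "that" : (S/(S\PP))/PP
    [1,4] PP   >
      [1,3] PP/(PP\NP)   >
        [1,2] "near" : (PP/(PP\NP))/N
        [2,3] "saw" : N
      [3,4] "ate" : PP\NP
  [4,5] "river" : S\PP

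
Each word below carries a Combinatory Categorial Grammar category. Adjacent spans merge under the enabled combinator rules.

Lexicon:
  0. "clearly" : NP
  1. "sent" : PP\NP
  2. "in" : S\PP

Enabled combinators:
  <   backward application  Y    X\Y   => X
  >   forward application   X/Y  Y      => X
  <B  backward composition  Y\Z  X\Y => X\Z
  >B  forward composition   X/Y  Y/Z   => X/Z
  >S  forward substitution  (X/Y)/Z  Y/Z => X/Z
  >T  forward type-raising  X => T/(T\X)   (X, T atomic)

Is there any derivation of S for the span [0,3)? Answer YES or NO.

[0,3] S   >
  [0,1] S/(S\NP)   >T
    [0,1] "clearly" : NP
  [1,3] S\NP   <B
    [1,2] "sent" : PP\NP
    [2,3] "in" : S\PP

YES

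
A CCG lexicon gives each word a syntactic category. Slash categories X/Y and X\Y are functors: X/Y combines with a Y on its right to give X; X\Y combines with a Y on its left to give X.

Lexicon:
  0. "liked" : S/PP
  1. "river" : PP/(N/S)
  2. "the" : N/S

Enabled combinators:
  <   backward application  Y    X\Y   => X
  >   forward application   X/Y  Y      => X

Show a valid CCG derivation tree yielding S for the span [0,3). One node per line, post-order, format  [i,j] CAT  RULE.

[0,1] S/PP  lex  "liked"
[1,2] PP/(N/S)  lex  "river"
[2,3] N/S  lex  "the"
[1,3] PP  >  k=2
[0,3] S  >  k=1

[0,3] S   >
  [0,1] "liked" : S/PP
  [1,3] PP   >
    [1,2] "river" : PP/(N/S)
    [2,3] "the" : N/S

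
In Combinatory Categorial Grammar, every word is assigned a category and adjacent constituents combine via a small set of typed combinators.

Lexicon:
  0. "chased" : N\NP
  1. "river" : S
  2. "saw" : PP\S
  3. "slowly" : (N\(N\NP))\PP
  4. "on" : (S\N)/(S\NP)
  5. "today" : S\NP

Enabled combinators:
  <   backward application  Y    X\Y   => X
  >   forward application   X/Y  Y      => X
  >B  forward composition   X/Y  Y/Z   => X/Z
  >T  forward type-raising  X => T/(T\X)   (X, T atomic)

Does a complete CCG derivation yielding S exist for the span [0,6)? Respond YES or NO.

YES

[0,6] S   <
  [0,4] N   <
    [0,1] "chased" : N\NP
    [1,4] N\(N\NP)   <
      [1,3] PP   >
        [1,2] PP/(PP\S)   >T
          [1,2] "river" : S
        [2,3] "saw" : PP\S
      [3,4] "slowly" : (N\(N\NP))\PP
  [4,6] S\N   >
    [4,5] "on" : (S\N)/(S\NP)
    [5,6] "today" : S\NP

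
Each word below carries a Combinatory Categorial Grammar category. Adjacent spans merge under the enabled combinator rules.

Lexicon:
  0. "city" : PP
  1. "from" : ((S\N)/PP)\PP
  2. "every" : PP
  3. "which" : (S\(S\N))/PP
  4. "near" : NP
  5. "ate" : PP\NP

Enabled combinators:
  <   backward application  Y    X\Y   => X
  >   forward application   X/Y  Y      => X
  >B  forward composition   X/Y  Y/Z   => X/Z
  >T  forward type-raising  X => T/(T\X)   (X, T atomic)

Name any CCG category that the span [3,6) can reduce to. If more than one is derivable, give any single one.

S\(S\N)

[0,6] S   <
  [0,3] S\N   >
    [0,2] (S\N)/PP   <
      [0,1] "city" : PP
      [1,2] "from" : ((S\N)/PP)\PP
    [2,3] "every" : PP
  [3,6] S\(S\N)   >
    [3,4] "which" : (S\(S\N))/PP
    [4,6] PP   >
      [4,5] PP/(PP\NP)   >T
        [4,5] "near" : NP
      [5,6] "ate" : PP\NP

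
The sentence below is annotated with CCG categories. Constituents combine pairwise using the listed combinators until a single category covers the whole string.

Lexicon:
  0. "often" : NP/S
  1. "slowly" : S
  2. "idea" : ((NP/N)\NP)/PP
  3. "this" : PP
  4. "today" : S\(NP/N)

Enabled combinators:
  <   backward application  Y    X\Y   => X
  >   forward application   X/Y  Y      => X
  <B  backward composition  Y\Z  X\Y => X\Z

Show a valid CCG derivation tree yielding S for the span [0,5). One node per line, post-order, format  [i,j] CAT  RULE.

[0,5] S   <
  [0,2] NP   >
    [0,1] "often" : NP/S
    [1,2] "slowly" : S
  [2,5] S\NP   <B
    [2,4] (NP/N)\NP   >
      [2,3] "idea" : ((NP/N)\NP)/PP
      [3,4] "this" : PP
    [4,5] "today" : S\(NP/N)

[0,1] NP/S  lex  "often"
[1,2] S  lex  "slowly"
[0,2] NP  >  k=1
[2,3] ((NP/N)\NP)/PP  lex  "idea"
[3,4] PP  lex  "this"
[2,4] (NP/N)\NP  >  k=3
[4,5] S\(NP/N)  lex  "today"
[2,5] S\NP  <B  k=4
[0,5] S  <  k=2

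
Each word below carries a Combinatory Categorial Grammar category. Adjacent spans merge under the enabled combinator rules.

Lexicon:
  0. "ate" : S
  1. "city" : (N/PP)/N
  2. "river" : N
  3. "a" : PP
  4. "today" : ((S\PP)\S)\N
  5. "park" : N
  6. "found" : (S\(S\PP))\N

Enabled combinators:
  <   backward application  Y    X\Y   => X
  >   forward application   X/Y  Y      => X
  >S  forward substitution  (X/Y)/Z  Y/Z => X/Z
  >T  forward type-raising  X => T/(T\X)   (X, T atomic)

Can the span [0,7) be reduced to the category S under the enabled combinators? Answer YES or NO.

[0,7] S   <
  [0,5] S\PP   <
    [0,1] "ate" : S
    [1,5] (S\PP)\S   <
      [1,4] N   >
        [1,3] N/PP   >
          [1,2] "city" : (N/PP)/N
          [2,3] "river" : N
        [3,4] "a" : PP
      [4,5] "today" : ((S\PP)\S)\N
  [5,7] S\(S\PP)   <
    [5,6] "park" : N
    [6,7] "found" : (S\(S\PP))\N

YES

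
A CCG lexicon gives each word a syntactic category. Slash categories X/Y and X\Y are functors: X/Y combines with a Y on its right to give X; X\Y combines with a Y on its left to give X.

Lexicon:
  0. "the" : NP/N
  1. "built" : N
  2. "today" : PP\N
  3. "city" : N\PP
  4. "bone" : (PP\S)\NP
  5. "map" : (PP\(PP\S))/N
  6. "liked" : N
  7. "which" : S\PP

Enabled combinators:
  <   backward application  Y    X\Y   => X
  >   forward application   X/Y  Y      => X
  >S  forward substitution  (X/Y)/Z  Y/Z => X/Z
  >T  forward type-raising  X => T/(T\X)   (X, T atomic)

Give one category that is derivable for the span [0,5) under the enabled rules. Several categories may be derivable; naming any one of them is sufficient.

PP\S

[0,8] S   <
  [0,7] PP   <
    [0,5] PP\S   <
      [0,4] NP   >
        [0,1] "the" : NP/N
        [1,4] N   <
          [1,3] PP   >
            [1,2] PP/(PP\N)   >T
              [1,2] "built" : N
            [2,3] "today" : PP\N
          [3,4] "city" : N\PP
      [4,5] "bone" : (PP\S)\NP
    [5,7] PP\(PP\S)   >
      [5,6] "map" : (PP\(PP\S))/N
      [6,7] "liked" : N
  [7,8] "which" : S\PP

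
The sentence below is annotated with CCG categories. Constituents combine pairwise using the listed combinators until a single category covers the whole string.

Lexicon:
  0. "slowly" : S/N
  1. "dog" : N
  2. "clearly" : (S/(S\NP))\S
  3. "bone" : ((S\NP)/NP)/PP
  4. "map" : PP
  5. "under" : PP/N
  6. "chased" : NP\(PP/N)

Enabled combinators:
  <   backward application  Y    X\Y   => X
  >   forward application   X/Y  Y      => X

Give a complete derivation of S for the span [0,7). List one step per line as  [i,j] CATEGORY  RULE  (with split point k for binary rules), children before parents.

[0,7] S   >
  [0,3] S/(S\NP)   <
    [0,2] S   >
      [0,1] "slowly" : S/N
      [1,2] "dog" : N
    [2,3] "clearly" : (S/(S\NP))\S
  [3,7] S\NP   >
    [3,5] (S\NP)/NP   >
      [3,4] "bone" : ((S\NP)/NP)/PP
      [4,5] "map" : PP
    [5,7] NP   <
      [5,6] "under" : PP/N
      [6,7] "chased" : NP\(PP/N)

[0,1] S/N  lex  "slowly"
[1,2] N  lex  "dog"
[0,2] S  >  k=1
[2,3] (S/(S\NP))\S  lex  "clearly"
[0,3] S/(S\NP)  <  k=2
[3,4] ((S\NP)/NP)/PP  lex  "bone"
[4,5] PP  lex  "map"
[3,5] (S\NP)/NP  >  k=4
[5,6] PP/N  lex  "under"
[6,7] NP\(PP/N)  lex  "chased"
[5,7] NP  <  k=6
[3,7] S\NP  >  k=5
[0,7] S  >  k=3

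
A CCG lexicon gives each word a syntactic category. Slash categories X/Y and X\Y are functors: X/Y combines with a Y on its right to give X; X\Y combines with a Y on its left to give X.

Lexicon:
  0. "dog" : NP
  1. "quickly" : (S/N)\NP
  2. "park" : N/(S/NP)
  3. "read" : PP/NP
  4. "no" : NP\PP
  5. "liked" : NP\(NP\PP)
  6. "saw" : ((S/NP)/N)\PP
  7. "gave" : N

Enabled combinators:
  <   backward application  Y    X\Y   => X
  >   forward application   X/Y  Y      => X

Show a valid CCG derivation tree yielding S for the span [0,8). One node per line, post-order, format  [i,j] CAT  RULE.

[0,8] S   >
  [0,2] S/N   <
    [0,1] "dog" : NP
    [1,2] "quickly" : (S/N)\NP
  [2,8] N   >
    [2,3] "park" : N/(S/NP)
    [3,8] S/NP   >
      [3,7] (S/NP)/N   <
        [3,6] PP   >
          [3,4] "read" : PP/NP
          [4,6] NP   <
            [4,5] "no" : NP\PP
            [5,6] "liked" : NP\(NP\PP)
        [6,7] "saw" : ((S/NP)/N)\PP
      [7,8] "gave" : N

[0,1] NP  lex  "dog"
[1,2] (S/N)\NP  lex  "quickly"
[0,2] S/N  <  k=1
[2,3] N/(S/NP)  lex  "park"
[3,4] PP/NP  lex  "read"
[4,5] NP\PP  lex  "no"
[5,6] NP\(NP\PP)  lex  "liked"
[4,6] NP  <  k=5
[3,6] PP  >  k=4
[6,7] ((S/NP)/N)\PP  lex  "saw"
[3,7] (S/NP)/N  <  k=6
[7,8] N  lex  "gave"
[3,8] S/NP  >  k=7
[2,8] N  >  k=3
[0,8] S  >  k=2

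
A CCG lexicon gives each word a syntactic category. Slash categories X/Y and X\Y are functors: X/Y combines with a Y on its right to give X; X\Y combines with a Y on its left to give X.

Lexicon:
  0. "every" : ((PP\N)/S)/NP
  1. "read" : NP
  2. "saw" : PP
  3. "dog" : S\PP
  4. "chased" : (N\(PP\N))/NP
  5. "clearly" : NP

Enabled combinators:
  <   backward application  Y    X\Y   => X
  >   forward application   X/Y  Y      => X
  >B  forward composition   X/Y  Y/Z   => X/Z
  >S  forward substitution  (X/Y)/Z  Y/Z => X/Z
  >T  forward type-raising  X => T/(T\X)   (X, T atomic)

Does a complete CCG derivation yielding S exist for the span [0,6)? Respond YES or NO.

((PP\N)/S)/NP NP PP S\PP (N\(PP\N))/NP NP
CKY chart[0,6] = {N, N/(N\N), NP/(NP\N), PP/(PP\N), S/(S\N)}; S ∉ chart

NO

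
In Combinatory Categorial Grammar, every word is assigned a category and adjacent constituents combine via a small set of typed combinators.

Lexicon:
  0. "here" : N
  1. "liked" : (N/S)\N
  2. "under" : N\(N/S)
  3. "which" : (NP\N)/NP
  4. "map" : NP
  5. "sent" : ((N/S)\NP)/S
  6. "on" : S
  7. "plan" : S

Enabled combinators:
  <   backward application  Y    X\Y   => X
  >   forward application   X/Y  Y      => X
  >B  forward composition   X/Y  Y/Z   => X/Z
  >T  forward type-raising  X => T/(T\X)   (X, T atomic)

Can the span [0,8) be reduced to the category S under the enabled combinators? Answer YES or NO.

N (N/S)\N N\(N/S) (NP\N)/NP NP ((N/S)\NP)/S S S
CKY chart[0,8] = {N, N/(N\N), N/(S\S), NP/(NP\N), PP/(PP\N), S/(S\N)}; S ∉ chart

NO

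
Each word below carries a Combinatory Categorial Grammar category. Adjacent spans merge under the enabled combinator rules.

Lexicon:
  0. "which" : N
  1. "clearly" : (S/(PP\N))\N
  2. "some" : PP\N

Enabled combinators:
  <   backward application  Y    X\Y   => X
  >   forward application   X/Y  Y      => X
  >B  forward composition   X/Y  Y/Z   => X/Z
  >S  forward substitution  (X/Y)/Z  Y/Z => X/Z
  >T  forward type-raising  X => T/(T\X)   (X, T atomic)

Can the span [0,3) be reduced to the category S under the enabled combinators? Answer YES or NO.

[0,3] S   >
  [0,2] S/(PP\N)   <
    [0,1] "which" : N
    [1,2] "clearly" : (S/(PP\N))\N
  [2,3] "some" : PP\N

YES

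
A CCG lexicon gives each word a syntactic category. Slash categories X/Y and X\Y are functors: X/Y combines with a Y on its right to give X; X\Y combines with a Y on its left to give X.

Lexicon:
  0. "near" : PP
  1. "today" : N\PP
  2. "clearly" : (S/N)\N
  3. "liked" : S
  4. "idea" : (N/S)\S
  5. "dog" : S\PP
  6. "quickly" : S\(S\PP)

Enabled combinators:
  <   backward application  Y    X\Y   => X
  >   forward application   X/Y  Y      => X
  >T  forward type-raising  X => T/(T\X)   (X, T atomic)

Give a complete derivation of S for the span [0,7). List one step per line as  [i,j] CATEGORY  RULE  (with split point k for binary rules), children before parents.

[0,7] S   >
  [0,3] S/N   <
    [0,2] N   <
      [0,1] "near" : PP
      [1,2] "today" : N\PP
    [2,3] "clearly" : (S/N)\N
  [3,7] N   >
    [3,5] N/S   <
      [3,4] "liked" : S
      [4,5] "idea" : (N/S)\S
    [5,7] S   <
      [5,6] "dog" : S\PP
      [6,7] "quickly" : S\(S\PP)

[0,1] PP  lex  "near"
[1,2] N\PP  lex  "today"
[0,2] N  <  k=1
[2,3] (S/N)\N  lex  "clearly"
[0,3] S/N  <  k=2
[3,4] S  lex  "liked"
[4,5] (N/S)\S  lex  "idea"
[3,5] N/S  <  k=4
[5,6] S\PP  lex  "dog"
[6,7] S\(S\PP)  lex  "quickly"
[5,7] S  <  k=6
[3,7] N  >  k=5
[0,7] S  >  k=3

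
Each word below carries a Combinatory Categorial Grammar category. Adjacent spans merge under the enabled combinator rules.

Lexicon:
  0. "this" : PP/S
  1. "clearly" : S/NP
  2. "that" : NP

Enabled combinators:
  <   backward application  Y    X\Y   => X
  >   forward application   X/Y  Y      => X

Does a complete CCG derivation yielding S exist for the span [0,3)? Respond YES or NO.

NO

PP/S S/NP NP
CKY chart[0,3] = {PP}; S ∉ chart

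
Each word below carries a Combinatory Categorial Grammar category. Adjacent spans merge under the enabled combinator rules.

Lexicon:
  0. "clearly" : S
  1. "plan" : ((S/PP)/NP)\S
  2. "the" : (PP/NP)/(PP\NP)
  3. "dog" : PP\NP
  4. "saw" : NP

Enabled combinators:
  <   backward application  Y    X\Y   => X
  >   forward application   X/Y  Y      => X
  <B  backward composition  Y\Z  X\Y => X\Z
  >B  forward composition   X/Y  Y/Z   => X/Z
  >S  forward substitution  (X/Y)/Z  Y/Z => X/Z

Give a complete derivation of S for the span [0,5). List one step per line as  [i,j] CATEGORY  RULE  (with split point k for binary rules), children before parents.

[0,1] S  lex  "clearly"
[1,2] ((S/PP)/NP)\S  lex  "plan"
[0,2] (S/PP)/NP  <  k=1
[2,3] (PP/NP)/(PP\NP)  lex  "the"
[3,4] PP\NP  lex  "dog"
[2,4] PP/NP  >  k=3
[0,4] S/NP  >S  k=2
[4,5] NP  lex  "saw"
[0,5] S  >  k=4

[0,5] S   >
  [0,4] S/NP   >S
    [0,2] (S/PP)/NP   <
      [0,1] "clearly" : S
      [1,2] "plan" : ((S/PP)/NP)\S
    [2,4] PP/NP   >
      [2,3] "the" : (PP/NP)/(PP\NP)
      [3,4] "dog" : PP\NP
  [4,5] "saw" : NP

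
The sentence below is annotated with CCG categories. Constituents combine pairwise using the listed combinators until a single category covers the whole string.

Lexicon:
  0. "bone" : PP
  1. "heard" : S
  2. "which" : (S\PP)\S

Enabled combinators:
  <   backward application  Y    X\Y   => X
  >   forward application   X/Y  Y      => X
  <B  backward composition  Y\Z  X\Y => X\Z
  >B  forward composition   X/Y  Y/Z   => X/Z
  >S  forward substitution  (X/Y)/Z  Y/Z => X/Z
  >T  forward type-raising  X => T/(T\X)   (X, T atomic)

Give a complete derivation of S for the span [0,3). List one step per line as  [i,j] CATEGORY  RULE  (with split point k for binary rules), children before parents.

[0,3] S   <
  [0,1] "bone" : PP
  [1,3] S\PP   <
    [1,2] "heard" : S
    [2,3] "which" : (S\PP)\S

[0,1] PP  lex  "bone"
[1,2] S  lex  "heard"
[2,3] (S\PP)\S  lex  "which"
[1,3] S\PP  <  k=2
[0,3] S  <  k=1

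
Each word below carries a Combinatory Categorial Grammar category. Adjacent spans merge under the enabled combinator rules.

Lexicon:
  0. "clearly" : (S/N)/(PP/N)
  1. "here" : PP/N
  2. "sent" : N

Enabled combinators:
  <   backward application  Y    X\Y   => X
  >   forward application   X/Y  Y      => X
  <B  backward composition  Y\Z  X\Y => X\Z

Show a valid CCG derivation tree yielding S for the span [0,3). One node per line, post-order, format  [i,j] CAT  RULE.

[0,1] (S/N)/(PP/N)  lex  "clearly"
[1,2] PP/N  lex  "here"
[0,2] S/N  >  k=1
[2,3] N  lex  "sent"
[0,3] S  >  k=2

[0,3] S   >
  [0,2] S/N   >
    [0,1] "clearly" : (S/N)/(PP/N)
    [1,2] "here" : PP/N
  [2,3] "sent" : N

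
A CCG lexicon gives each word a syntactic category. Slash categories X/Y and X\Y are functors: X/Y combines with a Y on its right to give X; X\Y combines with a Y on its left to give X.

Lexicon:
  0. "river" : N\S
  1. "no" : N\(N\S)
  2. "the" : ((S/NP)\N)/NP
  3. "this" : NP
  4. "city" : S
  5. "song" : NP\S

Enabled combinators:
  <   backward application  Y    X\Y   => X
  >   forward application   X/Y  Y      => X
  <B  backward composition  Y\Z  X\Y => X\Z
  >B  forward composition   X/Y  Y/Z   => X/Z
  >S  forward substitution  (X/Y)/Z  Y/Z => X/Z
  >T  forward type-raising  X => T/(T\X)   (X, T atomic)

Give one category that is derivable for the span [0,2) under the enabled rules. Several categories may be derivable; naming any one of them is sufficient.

[0,6] S   >
  [0,4] S/NP   <
    [0,2] N   <
      [0,1] "river" : N\S
      [1,2] "no" : N\(N\S)
    [2,4] (S/NP)\N   >
      [2,3] "the" : ((S/NP)\N)/NP
      [3,4] "this" : NP
  [4,6] NP   <
    [4,5] "city" : S
    [5,6] "song" : NP\S

N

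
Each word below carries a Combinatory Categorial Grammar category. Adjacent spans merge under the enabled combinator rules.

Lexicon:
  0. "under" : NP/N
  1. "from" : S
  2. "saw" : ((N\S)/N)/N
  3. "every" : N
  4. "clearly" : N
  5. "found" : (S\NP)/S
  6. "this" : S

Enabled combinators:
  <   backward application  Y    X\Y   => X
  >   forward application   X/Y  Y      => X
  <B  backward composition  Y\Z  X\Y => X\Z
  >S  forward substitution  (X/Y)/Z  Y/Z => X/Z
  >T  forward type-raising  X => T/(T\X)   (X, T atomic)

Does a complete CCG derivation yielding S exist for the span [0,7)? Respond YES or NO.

YES

[0,7] S   <
  [0,5] NP   >
    [0,1] "under" : NP/N
    [1,5] N   >
      [1,2] N/(N\S)   >T
        [1,2] "from" : S
      [2,5] N\S   >
        [2,4] (N\S)/N   >
          [2,3] "saw" : ((N\S)/N)/N
          [3,4] "every" : N
        [4,5] "clearly" : N
  [5,7] S\NP   >
    [5,6] "found" : (S\NP)/S
    [6,7] "this" : S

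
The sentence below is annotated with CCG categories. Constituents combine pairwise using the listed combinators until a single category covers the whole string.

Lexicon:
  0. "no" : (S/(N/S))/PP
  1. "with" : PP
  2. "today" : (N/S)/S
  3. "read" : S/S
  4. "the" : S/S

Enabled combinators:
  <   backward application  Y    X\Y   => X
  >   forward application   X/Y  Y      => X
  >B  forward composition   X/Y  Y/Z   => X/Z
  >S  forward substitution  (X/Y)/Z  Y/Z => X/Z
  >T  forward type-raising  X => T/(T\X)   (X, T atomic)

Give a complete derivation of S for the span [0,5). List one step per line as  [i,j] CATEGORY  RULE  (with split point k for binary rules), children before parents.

[0,5] S   >
  [0,2] S/(N/S)   >
    [0,1] "no" : (S/(N/S))/PP
    [1,2] "with" : PP
  [2,5] N/S   >S
    [2,3] "today" : (N/S)/S
    [3,5] S/S   >B
      [3,4] "read" : S/S
      [4,5] "the" : S/S

[0,1] (S/(N/S))/PP  lex  "no"
[1,2] PP  lex  "with"
[0,2] S/(N/S)  >  k=1
[2,3] (N/S)/S  lex  "today"
[3,4] S/S  lex  "read"
[4,5] S/S  lex  "the"
[3,5] S/S  >B  k=4
[2,5] N/S  >S  k=3
[0,5] S  >  k=2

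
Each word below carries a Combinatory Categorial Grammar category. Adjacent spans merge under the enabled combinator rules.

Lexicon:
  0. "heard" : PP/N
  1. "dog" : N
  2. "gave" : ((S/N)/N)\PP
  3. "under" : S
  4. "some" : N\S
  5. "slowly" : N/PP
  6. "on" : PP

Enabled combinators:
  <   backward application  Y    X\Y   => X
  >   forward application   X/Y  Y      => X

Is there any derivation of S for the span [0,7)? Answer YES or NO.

YES

[0,7] S   >
  [0,5] S/N   >
    [0,3] (S/N)/N   <
      [0,2] PP   >
        [0,1] "heard" : PP/N
        [1,2] "dog" : N
      [2,3] "gave" : ((S/N)/N)\PP
    [3,5] N   <
      [3,4] "under" : S
      [4,5] "some" : N\S
  [5,7] N   >
    [5,6] "slowly" : N/PP
    [6,7] "on" : PP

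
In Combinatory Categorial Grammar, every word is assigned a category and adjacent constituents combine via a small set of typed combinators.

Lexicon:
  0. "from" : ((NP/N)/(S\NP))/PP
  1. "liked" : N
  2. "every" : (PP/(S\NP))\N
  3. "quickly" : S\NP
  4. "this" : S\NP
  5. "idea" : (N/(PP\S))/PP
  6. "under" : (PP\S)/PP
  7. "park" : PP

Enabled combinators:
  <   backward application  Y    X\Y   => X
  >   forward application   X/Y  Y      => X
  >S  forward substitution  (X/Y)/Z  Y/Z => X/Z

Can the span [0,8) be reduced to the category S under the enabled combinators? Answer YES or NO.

NO

((NP/N)/(S\NP))/PP N (PP/(S\NP))\N S\NP S\NP (N/(PP\S))/PP (PP\S)/PP PP
CKY chart[0,8] = {NP}; S ∉ chart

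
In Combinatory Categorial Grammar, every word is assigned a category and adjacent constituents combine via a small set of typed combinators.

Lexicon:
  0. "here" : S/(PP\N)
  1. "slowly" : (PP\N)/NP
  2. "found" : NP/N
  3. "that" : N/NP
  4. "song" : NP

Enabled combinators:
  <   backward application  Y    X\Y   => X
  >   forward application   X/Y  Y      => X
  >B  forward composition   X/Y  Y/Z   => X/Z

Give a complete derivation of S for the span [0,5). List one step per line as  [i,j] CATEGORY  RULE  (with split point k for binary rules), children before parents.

[0,5] S   >
  [0,3] S/N   >B
    [0,2] S/NP   >B
      [0,1] "here" : S/(PP\N)
      [1,2] "slowly" : (PP\N)/NP
    [2,3] "found" : NP/N
  [3,5] N   >
    [3,4] "that" : N/NP
    [4,5] "song" : NP

[0,1] S/(PP\N)  lex  "here"
[1,2] (PP\N)/NP  lex  "slowly"
[0,2] S/NP  >B  k=1
[2,3] NP/N  lex  "found"
[0,3] S/N  >B  k=2
[3,4] N/NP  lex  "that"
[4,5] NP  lex  "song"
[3,5] N  >  k=4
[0,5] S  >  k=3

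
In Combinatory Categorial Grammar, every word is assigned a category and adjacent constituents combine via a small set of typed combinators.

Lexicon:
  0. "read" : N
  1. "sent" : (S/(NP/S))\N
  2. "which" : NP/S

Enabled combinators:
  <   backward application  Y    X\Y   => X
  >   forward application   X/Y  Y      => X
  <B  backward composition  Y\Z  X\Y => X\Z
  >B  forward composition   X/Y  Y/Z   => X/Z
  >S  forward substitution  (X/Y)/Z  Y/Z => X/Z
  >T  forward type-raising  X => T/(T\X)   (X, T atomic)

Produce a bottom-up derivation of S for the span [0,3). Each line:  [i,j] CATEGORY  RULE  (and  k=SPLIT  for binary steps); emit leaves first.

[0,1] N  lex  "read"
[1,2] (S/(NP/S))\N  lex  "sent"
[0,2] S/(NP/S)  <  k=1
[2,3] NP/S  lex  "which"
[0,3] S  >  k=2

[0,3] S   >
  [0,2] S/(NP/S)   <
    [0,1] "read" : N
    [1,2] "sent" : (S/(NP/S))\N
  [2,3] "which" : NP/S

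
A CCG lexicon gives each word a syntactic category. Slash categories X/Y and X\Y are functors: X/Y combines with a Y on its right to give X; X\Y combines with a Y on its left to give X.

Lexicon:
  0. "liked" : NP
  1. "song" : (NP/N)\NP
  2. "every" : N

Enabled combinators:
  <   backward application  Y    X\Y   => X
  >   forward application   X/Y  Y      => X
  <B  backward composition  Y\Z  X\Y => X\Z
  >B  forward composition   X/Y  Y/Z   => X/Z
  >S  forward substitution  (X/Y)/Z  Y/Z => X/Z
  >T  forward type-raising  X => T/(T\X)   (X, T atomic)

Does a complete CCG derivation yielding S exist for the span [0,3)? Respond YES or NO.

NP (NP/N)\NP N
CKY chart[0,3] = {N/(N\NP), NP, NP/(NP\NP), NP/(N\N), PP/(PP\NP), S/(S\NP)}; S ∉ chart

NO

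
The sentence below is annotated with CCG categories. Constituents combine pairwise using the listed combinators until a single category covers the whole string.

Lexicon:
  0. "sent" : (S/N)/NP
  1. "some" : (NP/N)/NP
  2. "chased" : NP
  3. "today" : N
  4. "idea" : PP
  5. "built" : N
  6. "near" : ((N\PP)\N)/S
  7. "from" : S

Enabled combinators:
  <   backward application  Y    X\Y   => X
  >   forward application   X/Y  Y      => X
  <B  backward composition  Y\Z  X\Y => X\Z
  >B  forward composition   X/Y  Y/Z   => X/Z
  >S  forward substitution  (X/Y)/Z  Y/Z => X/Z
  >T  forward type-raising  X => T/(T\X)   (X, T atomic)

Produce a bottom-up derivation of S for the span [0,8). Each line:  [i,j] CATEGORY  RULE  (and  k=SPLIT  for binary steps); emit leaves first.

[0,8] S   >
  [0,4] S/N   >
    [0,1] "sent" : (S/N)/NP
    [1,4] NP   >
      [1,3] NP/N   >
        [1,2] "some" : (NP/N)/NP
        [2,3] "chased" : NP
      [3,4] "today" : N
  [4,8] N   <
    [4,5] "idea" : PP
    [5,8] N\PP   <
      [5,6] "built" : N
      [6,8] (N\PP)\N   >
        [6,7] "near" : ((N\PP)\N)/S
        [7,8] "from" : S

[0,1] (S/N)/NP  lex  "sent"
[1,2] (NP/N)/NP  lex  "some"
[2,3] NP  lex  "chased"
[1,3] NP/N  >  k=2
[3,4] N  lex  "today"
[1,4] NP  >  k=3
[0,4] S/N  >  k=1
[4,5] PP  lex  "idea"
[5,6] N  lex  "built"
[6,7] ((N\PP)\N)/S  lex  "near"
[7,8] S  lex  "from"
[6,8] (N\PP)\N  >  k=7
[5,8] N\PP  <  k=6
[4,8] N  <  k=5
[0,8] S  >  k=4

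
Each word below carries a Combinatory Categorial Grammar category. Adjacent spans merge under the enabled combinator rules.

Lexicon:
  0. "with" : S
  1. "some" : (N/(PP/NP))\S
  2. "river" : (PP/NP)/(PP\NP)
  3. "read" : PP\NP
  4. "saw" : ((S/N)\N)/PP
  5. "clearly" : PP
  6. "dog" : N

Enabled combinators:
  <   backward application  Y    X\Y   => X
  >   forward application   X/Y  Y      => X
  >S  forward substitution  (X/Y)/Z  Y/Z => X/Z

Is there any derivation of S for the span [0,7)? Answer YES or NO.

[0,7] S   >
  [0,6] S/N   <
    [0,4] N   >
      [0,2] N/(PP/NP)   <
        [0,1] "with" : S
        [1,2] "some" : (N/(PP/NP))\S
      [2,4] PP/NP   >
        [2,3] "river" : (PP/NP)/(PP\NP)
        [3,4] "read" : PP\NP
    [4,6] (S/N)\N   >
      [4,5] "saw" : ((S/N)\N)/PP
      [5,6] "clearly" : PP
  [6,7] "dog" : N

YES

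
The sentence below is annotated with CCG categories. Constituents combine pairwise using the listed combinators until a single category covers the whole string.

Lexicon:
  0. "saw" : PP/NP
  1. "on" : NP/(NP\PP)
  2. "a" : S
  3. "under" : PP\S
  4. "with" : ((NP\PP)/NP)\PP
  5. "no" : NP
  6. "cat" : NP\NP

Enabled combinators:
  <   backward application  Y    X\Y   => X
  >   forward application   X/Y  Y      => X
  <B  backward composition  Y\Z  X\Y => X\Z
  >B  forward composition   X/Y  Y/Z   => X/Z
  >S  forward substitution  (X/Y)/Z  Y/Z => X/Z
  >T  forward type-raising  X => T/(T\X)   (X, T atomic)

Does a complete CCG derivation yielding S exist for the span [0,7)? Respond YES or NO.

PP/NP NP/(NP\PP) S PP\S ((NP\PP)/NP)\PP NP NP\NP
CKY chart[0,7] = {N/(N\PP), NP/(NP\PP), PP, PP/(NP\NP), PP/(PP\PP), S/(S\PP)}; S ∉ chart

NO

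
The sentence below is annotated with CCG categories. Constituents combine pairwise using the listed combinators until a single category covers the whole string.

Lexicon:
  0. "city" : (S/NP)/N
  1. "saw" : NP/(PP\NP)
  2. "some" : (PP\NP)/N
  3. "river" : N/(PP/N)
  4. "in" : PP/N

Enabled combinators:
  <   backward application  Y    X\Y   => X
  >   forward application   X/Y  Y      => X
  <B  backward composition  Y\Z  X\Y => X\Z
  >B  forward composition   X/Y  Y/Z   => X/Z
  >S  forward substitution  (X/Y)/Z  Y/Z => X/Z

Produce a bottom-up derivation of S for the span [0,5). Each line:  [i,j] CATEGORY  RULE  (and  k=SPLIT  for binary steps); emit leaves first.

[0,1] (S/NP)/N  lex  "city"
[1,2] NP/(PP\NP)  lex  "saw"
[2,3] (PP\NP)/N  lex  "some"
[1,3] NP/N  >B  k=2
[0,3] S/N  >S  k=1
[3,4] N/(PP/N)  lex  "river"
[4,5] PP/N  lex  "in"
[3,5] N  >  k=4
[0,5] S  >  k=3

[0,5] S   >
  [0,3] S/N   >S
    [0,1] "city" : (S/NP)/N
    [1,3] NP/N   >B
      [1,2] "saw" : NP/(PP\NP)
      [2,3] "some" : (PP\NP)/N
  [3,5] N   >
    [3,4] "river" : N/(PP/N)
    [4,5] "in" : PP/N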